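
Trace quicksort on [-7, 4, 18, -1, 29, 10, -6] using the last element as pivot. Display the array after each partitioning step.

Partition 1: pivot=-6 at index 1 -> [-7, -6, 18, -1, 29, 10, 4]
Partition 2: pivot=4 at index 3 -> [-7, -6, -1, 4, 29, 10, 18]
Partition 3: pivot=18 at index 5 -> [-7, -6, -1, 4, 10, 18, 29]


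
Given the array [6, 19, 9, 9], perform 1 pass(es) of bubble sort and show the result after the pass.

After pass 1: [6, 9, 9, 19] (2 swaps)
Total swaps: 2


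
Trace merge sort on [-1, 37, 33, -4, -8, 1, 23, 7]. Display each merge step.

Divide and conquer:
  Merge [-1] + [37] -> [-1, 37]
  Merge [33] + [-4] -> [-4, 33]
  Merge [-1, 37] + [-4, 33] -> [-4, -1, 33, 37]
  Merge [-8] + [1] -> [-8, 1]
  Merge [23] + [7] -> [7, 23]
  Merge [-8, 1] + [7, 23] -> [-8, 1, 7, 23]
  Merge [-4, -1, 33, 37] + [-8, 1, 7, 23] -> [-8, -4, -1, 1, 7, 23, 33, 37]


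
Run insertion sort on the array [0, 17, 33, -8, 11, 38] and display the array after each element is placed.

First element 0 is already 'sorted'
Insert 17: shifted 0 elements -> [0, 17, 33, -8, 11, 38]
Insert 33: shifted 0 elements -> [0, 17, 33, -8, 11, 38]
Insert -8: shifted 3 elements -> [-8, 0, 17, 33, 11, 38]
Insert 11: shifted 2 elements -> [-8, 0, 11, 17, 33, 38]
Insert 38: shifted 0 elements -> [-8, 0, 11, 17, 33, 38]


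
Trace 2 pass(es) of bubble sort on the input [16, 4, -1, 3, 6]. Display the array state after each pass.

After pass 1: [4, -1, 3, 6, 16] (4 swaps)
After pass 2: [-1, 3, 4, 6, 16] (2 swaps)
Total swaps: 6


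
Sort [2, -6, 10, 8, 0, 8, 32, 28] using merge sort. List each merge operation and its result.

Divide and conquer:
  Merge [2] + [-6] -> [-6, 2]
  Merge [10] + [8] -> [8, 10]
  Merge [-6, 2] + [8, 10] -> [-6, 2, 8, 10]
  Merge [0] + [8] -> [0, 8]
  Merge [32] + [28] -> [28, 32]
  Merge [0, 8] + [28, 32] -> [0, 8, 28, 32]
  Merge [-6, 2, 8, 10] + [0, 8, 28, 32] -> [-6, 0, 2, 8, 8, 10, 28, 32]


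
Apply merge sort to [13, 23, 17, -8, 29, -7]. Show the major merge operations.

Divide and conquer:
  Merge [23] + [17] -> [17, 23]
  Merge [13] + [17, 23] -> [13, 17, 23]
  Merge [29] + [-7] -> [-7, 29]
  Merge [-8] + [-7, 29] -> [-8, -7, 29]
  Merge [13, 17, 23] + [-8, -7, 29] -> [-8, -7, 13, 17, 23, 29]


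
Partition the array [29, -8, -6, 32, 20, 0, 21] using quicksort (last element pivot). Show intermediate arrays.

Partition 1: pivot=21 at index 4 -> [-8, -6, 20, 0, 21, 32, 29]
Partition 2: pivot=0 at index 2 -> [-8, -6, 0, 20, 21, 32, 29]
Partition 3: pivot=-6 at index 1 -> [-8, -6, 0, 20, 21, 32, 29]
Partition 4: pivot=29 at index 5 -> [-8, -6, 0, 20, 21, 29, 32]


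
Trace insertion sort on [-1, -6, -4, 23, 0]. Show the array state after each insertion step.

First element -1 is already 'sorted'
Insert -6: shifted 1 elements -> [-6, -1, -4, 23, 0]
Insert -4: shifted 1 elements -> [-6, -4, -1, 23, 0]
Insert 23: shifted 0 elements -> [-6, -4, -1, 23, 0]
Insert 0: shifted 1 elements -> [-6, -4, -1, 0, 23]


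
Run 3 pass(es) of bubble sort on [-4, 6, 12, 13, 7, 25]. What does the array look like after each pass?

After pass 1: [-4, 6, 12, 7, 13, 25] (1 swaps)
After pass 2: [-4, 6, 7, 12, 13, 25] (1 swaps)
After pass 3: [-4, 6, 7, 12, 13, 25] (0 swaps)
Total swaps: 2


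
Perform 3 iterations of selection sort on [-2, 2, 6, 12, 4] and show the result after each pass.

Pass 1: Select minimum -2 at index 0, swap -> [-2, 2, 6, 12, 4]
Pass 2: Select minimum 2 at index 1, swap -> [-2, 2, 6, 12, 4]
Pass 3: Select minimum 4 at index 4, swap -> [-2, 2, 4, 12, 6]


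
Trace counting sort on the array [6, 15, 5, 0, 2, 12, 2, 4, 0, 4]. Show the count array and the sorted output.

Count array: [2, 0, 2, 0, 2, 1, 1, 0, 0, 0, 0, 0, 1, 0, 0, 1]
(count[i] = number of elements equal to i)
Cumulative count: [2, 2, 4, 4, 6, 7, 8, 8, 8, 8, 8, 8, 9, 9, 9, 10]
Sorted: [0, 0, 2, 2, 4, 4, 5, 6, 12, 15]


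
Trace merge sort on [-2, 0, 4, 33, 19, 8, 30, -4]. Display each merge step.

Divide and conquer:
  Merge [-2] + [0] -> [-2, 0]
  Merge [4] + [33] -> [4, 33]
  Merge [-2, 0] + [4, 33] -> [-2, 0, 4, 33]
  Merge [19] + [8] -> [8, 19]
  Merge [30] + [-4] -> [-4, 30]
  Merge [8, 19] + [-4, 30] -> [-4, 8, 19, 30]
  Merge [-2, 0, 4, 33] + [-4, 8, 19, 30] -> [-4, -2, 0, 4, 8, 19, 30, 33]


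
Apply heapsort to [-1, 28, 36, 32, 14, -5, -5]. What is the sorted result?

Build heap: [36, 32, -1, 28, 14, -5, -5]
Extract 36: [32, 28, -1, -5, 14, -5, 36]
Extract 32: [28, 14, -1, -5, -5, 32, 36]
Extract 28: [14, -5, -1, -5, 28, 32, 36]
Extract 14: [-1, -5, -5, 14, 28, 32, 36]
Extract -1: [-5, -5, -1, 14, 28, 32, 36]
Extract -5: [-5, -5, -1, 14, 28, 32, 36]


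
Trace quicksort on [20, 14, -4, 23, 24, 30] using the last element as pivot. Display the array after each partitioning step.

Partition 1: pivot=30 at index 5 -> [20, 14, -4, 23, 24, 30]
Partition 2: pivot=24 at index 4 -> [20, 14, -4, 23, 24, 30]
Partition 3: pivot=23 at index 3 -> [20, 14, -4, 23, 24, 30]
Partition 4: pivot=-4 at index 0 -> [-4, 14, 20, 23, 24, 30]
Partition 5: pivot=20 at index 2 -> [-4, 14, 20, 23, 24, 30]


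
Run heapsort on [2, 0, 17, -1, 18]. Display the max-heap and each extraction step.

Build heap: [18, 2, 17, -1, 0]
Extract 18: [17, 2, 0, -1, 18]
Extract 17: [2, -1, 0, 17, 18]
Extract 2: [0, -1, 2, 17, 18]
Extract 0: [-1, 0, 2, 17, 18]


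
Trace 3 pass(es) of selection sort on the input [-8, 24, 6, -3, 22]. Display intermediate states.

Pass 1: Select minimum -8 at index 0, swap -> [-8, 24, 6, -3, 22]
Pass 2: Select minimum -3 at index 3, swap -> [-8, -3, 6, 24, 22]
Pass 3: Select minimum 6 at index 2, swap -> [-8, -3, 6, 24, 22]


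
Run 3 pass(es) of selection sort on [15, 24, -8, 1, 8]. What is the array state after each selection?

Pass 1: Select minimum -8 at index 2, swap -> [-8, 24, 15, 1, 8]
Pass 2: Select minimum 1 at index 3, swap -> [-8, 1, 15, 24, 8]
Pass 3: Select minimum 8 at index 4, swap -> [-8, 1, 8, 24, 15]


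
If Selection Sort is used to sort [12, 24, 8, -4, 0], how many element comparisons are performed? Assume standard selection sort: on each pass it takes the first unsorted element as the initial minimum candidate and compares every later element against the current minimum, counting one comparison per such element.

Pass 1: scan indices 1..4 for the minimum = 4 comparison(s); min is -4, place at index 0 -> [-4, 24, 8, 12, 0]
Pass 2: scan indices 2..4 for the minimum = 3 comparison(s); min is 0, place at index 1 -> [-4, 0, 8, 12, 24]
Pass 3: scan indices 3..4 for the minimum = 2 comparison(s); min is 8, place at index 2 -> [-4, 0, 8, 12, 24]
Pass 4: scan indices 4..4 for the minimum = 1 comparison(s); min is 12, place at index 3 -> [-4, 0, 8, 12, 24]
Selection sort always scans the whole unsorted suffix, so the count is (n-1) + (n-2) + ... + 1 = n(n-1)/2 = 5*4/2 = 10 regardless of the input order.
Total comparisons: 4 + 3 + 2 + 1 = 10


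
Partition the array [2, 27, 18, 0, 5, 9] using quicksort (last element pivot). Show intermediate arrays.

Partition 1: pivot=9 at index 3 -> [2, 0, 5, 9, 18, 27]
Partition 2: pivot=5 at index 2 -> [2, 0, 5, 9, 18, 27]
Partition 3: pivot=0 at index 0 -> [0, 2, 5, 9, 18, 27]
Partition 4: pivot=27 at index 5 -> [0, 2, 5, 9, 18, 27]


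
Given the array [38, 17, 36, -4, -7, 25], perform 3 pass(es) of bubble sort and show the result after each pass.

After pass 1: [17, 36, -4, -7, 25, 38] (5 swaps)
After pass 2: [17, -4, -7, 25, 36, 38] (3 swaps)
After pass 3: [-4, -7, 17, 25, 36, 38] (2 swaps)
Total swaps: 10


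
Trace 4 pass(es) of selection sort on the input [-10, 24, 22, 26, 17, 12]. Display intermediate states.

Pass 1: Select minimum -10 at index 0, swap -> [-10, 24, 22, 26, 17, 12]
Pass 2: Select minimum 12 at index 5, swap -> [-10, 12, 22, 26, 17, 24]
Pass 3: Select minimum 17 at index 4, swap -> [-10, 12, 17, 26, 22, 24]
Pass 4: Select minimum 22 at index 4, swap -> [-10, 12, 17, 22, 26, 24]


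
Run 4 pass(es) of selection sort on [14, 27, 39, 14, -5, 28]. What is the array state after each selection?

Pass 1: Select minimum -5 at index 4, swap -> [-5, 27, 39, 14, 14, 28]
Pass 2: Select minimum 14 at index 3, swap -> [-5, 14, 39, 27, 14, 28]
Pass 3: Select minimum 14 at index 4, swap -> [-5, 14, 14, 27, 39, 28]
Pass 4: Select minimum 27 at index 3, swap -> [-5, 14, 14, 27, 39, 28]


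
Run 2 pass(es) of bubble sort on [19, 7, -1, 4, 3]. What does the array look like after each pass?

After pass 1: [7, -1, 4, 3, 19] (4 swaps)
After pass 2: [-1, 4, 3, 7, 19] (3 swaps)
Total swaps: 7


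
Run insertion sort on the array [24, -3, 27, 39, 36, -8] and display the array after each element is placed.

First element 24 is already 'sorted'
Insert -3: shifted 1 elements -> [-3, 24, 27, 39, 36, -8]
Insert 27: shifted 0 elements -> [-3, 24, 27, 39, 36, -8]
Insert 39: shifted 0 elements -> [-3, 24, 27, 39, 36, -8]
Insert 36: shifted 1 elements -> [-3, 24, 27, 36, 39, -8]
Insert -8: shifted 5 elements -> [-8, -3, 24, 27, 36, 39]


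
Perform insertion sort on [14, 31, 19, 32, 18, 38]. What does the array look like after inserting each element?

First element 14 is already 'sorted'
Insert 31: shifted 0 elements -> [14, 31, 19, 32, 18, 38]
Insert 19: shifted 1 elements -> [14, 19, 31, 32, 18, 38]
Insert 32: shifted 0 elements -> [14, 19, 31, 32, 18, 38]
Insert 18: shifted 3 elements -> [14, 18, 19, 31, 32, 38]
Insert 38: shifted 0 elements -> [14, 18, 19, 31, 32, 38]


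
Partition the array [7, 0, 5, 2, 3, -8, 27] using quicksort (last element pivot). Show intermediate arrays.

Partition 1: pivot=27 at index 6 -> [7, 0, 5, 2, 3, -8, 27]
Partition 2: pivot=-8 at index 0 -> [-8, 0, 5, 2, 3, 7, 27]
Partition 3: pivot=7 at index 5 -> [-8, 0, 5, 2, 3, 7, 27]
Partition 4: pivot=3 at index 3 -> [-8, 0, 2, 3, 5, 7, 27]
Partition 5: pivot=2 at index 2 -> [-8, 0, 2, 3, 5, 7, 27]


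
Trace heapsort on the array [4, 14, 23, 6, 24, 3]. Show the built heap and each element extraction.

Build heap: [24, 14, 23, 6, 4, 3]
Extract 24: [23, 14, 3, 6, 4, 24]
Extract 23: [14, 6, 3, 4, 23, 24]
Extract 14: [6, 4, 3, 14, 23, 24]
Extract 6: [4, 3, 6, 14, 23, 24]
Extract 4: [3, 4, 6, 14, 23, 24]


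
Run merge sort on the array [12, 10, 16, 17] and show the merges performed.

Divide and conquer:
  Merge [12] + [10] -> [10, 12]
  Merge [16] + [17] -> [16, 17]
  Merge [10, 12] + [16, 17] -> [10, 12, 16, 17]


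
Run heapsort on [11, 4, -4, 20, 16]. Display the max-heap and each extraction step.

Build heap: [20, 16, -4, 4, 11]
Extract 20: [16, 11, -4, 4, 20]
Extract 16: [11, 4, -4, 16, 20]
Extract 11: [4, -4, 11, 16, 20]
Extract 4: [-4, 4, 11, 16, 20]


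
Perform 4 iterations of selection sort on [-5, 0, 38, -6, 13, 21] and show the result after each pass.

Pass 1: Select minimum -6 at index 3, swap -> [-6, 0, 38, -5, 13, 21]
Pass 2: Select minimum -5 at index 3, swap -> [-6, -5, 38, 0, 13, 21]
Pass 3: Select minimum 0 at index 3, swap -> [-6, -5, 0, 38, 13, 21]
Pass 4: Select minimum 13 at index 4, swap -> [-6, -5, 0, 13, 38, 21]


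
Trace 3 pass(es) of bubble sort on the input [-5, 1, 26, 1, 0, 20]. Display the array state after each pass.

After pass 1: [-5, 1, 1, 0, 20, 26] (3 swaps)
After pass 2: [-5, 1, 0, 1, 20, 26] (1 swaps)
After pass 3: [-5, 0, 1, 1, 20, 26] (1 swaps)
Total swaps: 5


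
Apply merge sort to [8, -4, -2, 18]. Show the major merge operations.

Divide and conquer:
  Merge [8] + [-4] -> [-4, 8]
  Merge [-2] + [18] -> [-2, 18]
  Merge [-4, 8] + [-2, 18] -> [-4, -2, 8, 18]


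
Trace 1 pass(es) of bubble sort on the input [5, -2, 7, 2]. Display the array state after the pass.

After pass 1: [-2, 5, 2, 7] (2 swaps)
Total swaps: 2


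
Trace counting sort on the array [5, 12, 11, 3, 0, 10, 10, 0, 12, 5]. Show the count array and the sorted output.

Count array: [2, 0, 0, 1, 0, 2, 0, 0, 0, 0, 2, 1, 2]
(count[i] = number of elements equal to i)
Cumulative count: [2, 2, 2, 3, 3, 5, 5, 5, 5, 5, 7, 8, 10]
Sorted: [0, 0, 3, 5, 5, 10, 10, 11, 12, 12]


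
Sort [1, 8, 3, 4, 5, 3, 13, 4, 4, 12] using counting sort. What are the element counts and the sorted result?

Count array: [0, 1, 0, 2, 3, 1, 0, 0, 1, 0, 0, 0, 1, 1]
(count[i] = number of elements equal to i)
Cumulative count: [0, 1, 1, 3, 6, 7, 7, 7, 8, 8, 8, 8, 9, 10]
Sorted: [1, 3, 3, 4, 4, 4, 5, 8, 12, 13]


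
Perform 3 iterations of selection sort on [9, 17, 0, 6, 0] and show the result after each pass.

Pass 1: Select minimum 0 at index 2, swap -> [0, 17, 9, 6, 0]
Pass 2: Select minimum 0 at index 4, swap -> [0, 0, 9, 6, 17]
Pass 3: Select minimum 6 at index 3, swap -> [0, 0, 6, 9, 17]


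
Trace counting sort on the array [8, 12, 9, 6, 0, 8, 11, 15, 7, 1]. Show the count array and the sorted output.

Count array: [1, 1, 0, 0, 0, 0, 1, 1, 2, 1, 0, 1, 1, 0, 0, 1]
(count[i] = number of elements equal to i)
Cumulative count: [1, 2, 2, 2, 2, 2, 3, 4, 6, 7, 7, 8, 9, 9, 9, 10]
Sorted: [0, 1, 6, 7, 8, 8, 9, 11, 12, 15]


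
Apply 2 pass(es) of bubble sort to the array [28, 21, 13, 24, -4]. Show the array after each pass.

After pass 1: [21, 13, 24, -4, 28] (4 swaps)
After pass 2: [13, 21, -4, 24, 28] (2 swaps)
Total swaps: 6


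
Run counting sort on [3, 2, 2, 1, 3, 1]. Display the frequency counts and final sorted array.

Count array: [0, 2, 2, 2]
(count[i] = number of elements equal to i)
Cumulative count: [0, 2, 4, 6]
Sorted: [1, 1, 2, 2, 3, 3]


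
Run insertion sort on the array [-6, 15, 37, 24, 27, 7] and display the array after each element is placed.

First element -6 is already 'sorted'
Insert 15: shifted 0 elements -> [-6, 15, 37, 24, 27, 7]
Insert 37: shifted 0 elements -> [-6, 15, 37, 24, 27, 7]
Insert 24: shifted 1 elements -> [-6, 15, 24, 37, 27, 7]
Insert 27: shifted 1 elements -> [-6, 15, 24, 27, 37, 7]
Insert 7: shifted 4 elements -> [-6, 7, 15, 24, 27, 37]


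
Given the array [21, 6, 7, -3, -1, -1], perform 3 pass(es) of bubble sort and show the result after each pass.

After pass 1: [6, 7, -3, -1, -1, 21] (5 swaps)
After pass 2: [6, -3, -1, -1, 7, 21] (3 swaps)
After pass 3: [-3, -1, -1, 6, 7, 21] (3 swaps)
Total swaps: 11


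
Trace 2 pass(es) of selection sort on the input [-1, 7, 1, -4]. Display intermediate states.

Pass 1: Select minimum -4 at index 3, swap -> [-4, 7, 1, -1]
Pass 2: Select minimum -1 at index 3, swap -> [-4, -1, 1, 7]


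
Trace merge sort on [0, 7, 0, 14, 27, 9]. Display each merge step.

Divide and conquer:
  Merge [7] + [0] -> [0, 7]
  Merge [0] + [0, 7] -> [0, 0, 7]
  Merge [27] + [9] -> [9, 27]
  Merge [14] + [9, 27] -> [9, 14, 27]
  Merge [0, 0, 7] + [9, 14, 27] -> [0, 0, 7, 9, 14, 27]


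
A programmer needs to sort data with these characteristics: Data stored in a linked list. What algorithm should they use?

Best choice: Merge sort
Reason: Merge sort doesn't require random access; can be done in O(1) extra space for linked lists


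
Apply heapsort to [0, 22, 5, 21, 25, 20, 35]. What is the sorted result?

Build heap: [35, 25, 20, 21, 22, 0, 5]
Extract 35: [25, 22, 20, 21, 5, 0, 35]
Extract 25: [22, 21, 20, 0, 5, 25, 35]
Extract 22: [21, 5, 20, 0, 22, 25, 35]
Extract 21: [20, 5, 0, 21, 22, 25, 35]
Extract 20: [5, 0, 20, 21, 22, 25, 35]
Extract 5: [0, 5, 20, 21, 22, 25, 35]


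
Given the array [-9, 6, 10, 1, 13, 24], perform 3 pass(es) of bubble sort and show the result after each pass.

After pass 1: [-9, 6, 1, 10, 13, 24] (1 swaps)
After pass 2: [-9, 1, 6, 10, 13, 24] (1 swaps)
After pass 3: [-9, 1, 6, 10, 13, 24] (0 swaps)
Total swaps: 2


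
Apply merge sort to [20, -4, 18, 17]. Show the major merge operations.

Divide and conquer:
  Merge [20] + [-4] -> [-4, 20]
  Merge [18] + [17] -> [17, 18]
  Merge [-4, 20] + [17, 18] -> [-4, 17, 18, 20]


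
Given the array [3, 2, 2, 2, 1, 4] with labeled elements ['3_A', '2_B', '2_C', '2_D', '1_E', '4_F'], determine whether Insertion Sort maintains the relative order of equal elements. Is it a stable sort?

Trace Insertion Sort on the labeled array (the key is the number; the letter only tracks identity):
  Insert 2_B at index 0: [2_B, 3_A, 2_C, 2_D, 1_E, 4_F]
  Insert 2_C at index 1: [2_B, 2_C, 3_A, 2_D, 1_E, 4_F]
  Insert 2_D at index 2: [2_B, 2_C, 2_D, 3_A, 1_E, 4_F]
  Insert 1_E at index 0: [1_E, 2_B, 2_C, 2_D, 3_A, 4_F]
  Insert 4_F at index 5: [1_E, 2_B, 2_C, 2_D, 3_A, 4_F]
Final order: [1_E, 2_B, 2_C, 2_D, 3_A, 4_F]
Equal keys:
  value 2: originally 2_B, 2_C, 2_D; after sorting 2_B, 2_C, 2_D -> order preserved
All equal keys kept their original relative order. Insertion Sort is stable: elements are shifted only while they are strictly greater than the key, so a key is inserted after any equal elements already placed.
Answer: Stable


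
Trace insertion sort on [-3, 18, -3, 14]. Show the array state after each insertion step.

First element -3 is already 'sorted'
Insert 18: shifted 0 elements -> [-3, 18, -3, 14]
Insert -3: shifted 1 elements -> [-3, -3, 18, 14]
Insert 14: shifted 1 elements -> [-3, -3, 14, 18]


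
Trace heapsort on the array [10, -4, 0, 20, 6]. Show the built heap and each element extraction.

Build heap: [20, 10, 0, -4, 6]
Extract 20: [10, 6, 0, -4, 20]
Extract 10: [6, -4, 0, 10, 20]
Extract 6: [0, -4, 6, 10, 20]
Extract 0: [-4, 0, 6, 10, 20]


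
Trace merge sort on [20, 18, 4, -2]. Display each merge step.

Divide and conquer:
  Merge [20] + [18] -> [18, 20]
  Merge [4] + [-2] -> [-2, 4]
  Merge [18, 20] + [-2, 4] -> [-2, 4, 18, 20]


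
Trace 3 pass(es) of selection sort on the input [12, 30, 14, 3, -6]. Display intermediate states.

Pass 1: Select minimum -6 at index 4, swap -> [-6, 30, 14, 3, 12]
Pass 2: Select minimum 3 at index 3, swap -> [-6, 3, 14, 30, 12]
Pass 3: Select minimum 12 at index 4, swap -> [-6, 3, 12, 30, 14]


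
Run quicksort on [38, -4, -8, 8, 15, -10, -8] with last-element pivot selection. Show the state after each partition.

Partition 1: pivot=-8 at index 2 -> [-8, -10, -8, 8, 15, -4, 38]
Partition 2: pivot=-10 at index 0 -> [-10, -8, -8, 8, 15, -4, 38]
Partition 3: pivot=38 at index 6 -> [-10, -8, -8, 8, 15, -4, 38]
Partition 4: pivot=-4 at index 3 -> [-10, -8, -8, -4, 15, 8, 38]
Partition 5: pivot=8 at index 4 -> [-10, -8, -8, -4, 8, 15, 38]


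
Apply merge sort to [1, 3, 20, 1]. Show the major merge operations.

Divide and conquer:
  Merge [1] + [3] -> [1, 3]
  Merge [20] + [1] -> [1, 20]
  Merge [1, 3] + [1, 20] -> [1, 1, 3, 20]


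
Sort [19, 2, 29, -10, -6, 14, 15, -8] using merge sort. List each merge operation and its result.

Divide and conquer:
  Merge [19] + [2] -> [2, 19]
  Merge [29] + [-10] -> [-10, 29]
  Merge [2, 19] + [-10, 29] -> [-10, 2, 19, 29]
  Merge [-6] + [14] -> [-6, 14]
  Merge [15] + [-8] -> [-8, 15]
  Merge [-6, 14] + [-8, 15] -> [-8, -6, 14, 15]
  Merge [-10, 2, 19, 29] + [-8, -6, 14, 15] -> [-10, -8, -6, 2, 14, 15, 19, 29]


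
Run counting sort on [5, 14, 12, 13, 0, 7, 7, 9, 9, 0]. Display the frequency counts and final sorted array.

Count array: [2, 0, 0, 0, 0, 1, 0, 2, 0, 2, 0, 0, 1, 1, 1]
(count[i] = number of elements equal to i)
Cumulative count: [2, 2, 2, 2, 2, 3, 3, 5, 5, 7, 7, 7, 8, 9, 10]
Sorted: [0, 0, 5, 7, 7, 9, 9, 12, 13, 14]


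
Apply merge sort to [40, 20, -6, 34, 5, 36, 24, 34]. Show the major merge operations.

Divide and conquer:
  Merge [40] + [20] -> [20, 40]
  Merge [-6] + [34] -> [-6, 34]
  Merge [20, 40] + [-6, 34] -> [-6, 20, 34, 40]
  Merge [5] + [36] -> [5, 36]
  Merge [24] + [34] -> [24, 34]
  Merge [5, 36] + [24, 34] -> [5, 24, 34, 36]
  Merge [-6, 20, 34, 40] + [5, 24, 34, 36] -> [-6, 5, 20, 24, 34, 34, 36, 40]


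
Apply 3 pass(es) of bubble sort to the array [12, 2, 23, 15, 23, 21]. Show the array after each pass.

After pass 1: [2, 12, 15, 23, 21, 23] (3 swaps)
After pass 2: [2, 12, 15, 21, 23, 23] (1 swaps)
After pass 3: [2, 12, 15, 21, 23, 23] (0 swaps)
Total swaps: 4


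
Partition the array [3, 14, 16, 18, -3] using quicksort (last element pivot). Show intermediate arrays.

Partition 1: pivot=-3 at index 0 -> [-3, 14, 16, 18, 3]
Partition 2: pivot=3 at index 1 -> [-3, 3, 16, 18, 14]
Partition 3: pivot=14 at index 2 -> [-3, 3, 14, 18, 16]
Partition 4: pivot=16 at index 3 -> [-3, 3, 14, 16, 18]


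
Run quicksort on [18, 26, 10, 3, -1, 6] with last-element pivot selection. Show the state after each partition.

Partition 1: pivot=6 at index 2 -> [3, -1, 6, 18, 26, 10]
Partition 2: pivot=-1 at index 0 -> [-1, 3, 6, 18, 26, 10]
Partition 3: pivot=10 at index 3 -> [-1, 3, 6, 10, 26, 18]
Partition 4: pivot=18 at index 4 -> [-1, 3, 6, 10, 18, 26]


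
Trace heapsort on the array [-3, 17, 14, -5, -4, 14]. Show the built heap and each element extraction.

Build heap: [17, -3, 14, -5, -4, 14]
Extract 17: [14, -3, 14, -5, -4, 17]
Extract 14: [14, -3, -4, -5, 14, 17]
Extract 14: [-3, -5, -4, 14, 14, 17]
Extract -3: [-4, -5, -3, 14, 14, 17]
Extract -4: [-5, -4, -3, 14, 14, 17]


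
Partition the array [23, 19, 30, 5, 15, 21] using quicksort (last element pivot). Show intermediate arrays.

Partition 1: pivot=21 at index 3 -> [19, 5, 15, 21, 30, 23]
Partition 2: pivot=15 at index 1 -> [5, 15, 19, 21, 30, 23]
Partition 3: pivot=23 at index 4 -> [5, 15, 19, 21, 23, 30]


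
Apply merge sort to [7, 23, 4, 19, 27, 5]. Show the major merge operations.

Divide and conquer:
  Merge [23] + [4] -> [4, 23]
  Merge [7] + [4, 23] -> [4, 7, 23]
  Merge [27] + [5] -> [5, 27]
  Merge [19] + [5, 27] -> [5, 19, 27]
  Merge [4, 7, 23] + [5, 19, 27] -> [4, 5, 7, 19, 23, 27]


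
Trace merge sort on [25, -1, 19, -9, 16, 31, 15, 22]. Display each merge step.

Divide and conquer:
  Merge [25] + [-1] -> [-1, 25]
  Merge [19] + [-9] -> [-9, 19]
  Merge [-1, 25] + [-9, 19] -> [-9, -1, 19, 25]
  Merge [16] + [31] -> [16, 31]
  Merge [15] + [22] -> [15, 22]
  Merge [16, 31] + [15, 22] -> [15, 16, 22, 31]
  Merge [-9, -1, 19, 25] + [15, 16, 22, 31] -> [-9, -1, 15, 16, 19, 22, 25, 31]


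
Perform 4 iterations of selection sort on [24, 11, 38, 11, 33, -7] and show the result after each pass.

Pass 1: Select minimum -7 at index 5, swap -> [-7, 11, 38, 11, 33, 24]
Pass 2: Select minimum 11 at index 1, swap -> [-7, 11, 38, 11, 33, 24]
Pass 3: Select minimum 11 at index 3, swap -> [-7, 11, 11, 38, 33, 24]
Pass 4: Select minimum 24 at index 5, swap -> [-7, 11, 11, 24, 33, 38]


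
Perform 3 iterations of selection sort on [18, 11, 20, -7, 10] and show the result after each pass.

Pass 1: Select minimum -7 at index 3, swap -> [-7, 11, 20, 18, 10]
Pass 2: Select minimum 10 at index 4, swap -> [-7, 10, 20, 18, 11]
Pass 3: Select minimum 11 at index 4, swap -> [-7, 10, 11, 18, 20]


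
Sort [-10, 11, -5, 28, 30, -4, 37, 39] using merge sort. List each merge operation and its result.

Divide and conquer:
  Merge [-10] + [11] -> [-10, 11]
  Merge [-5] + [28] -> [-5, 28]
  Merge [-10, 11] + [-5, 28] -> [-10, -5, 11, 28]
  Merge [30] + [-4] -> [-4, 30]
  Merge [37] + [39] -> [37, 39]
  Merge [-4, 30] + [37, 39] -> [-4, 30, 37, 39]
  Merge [-10, -5, 11, 28] + [-4, 30, 37, 39] -> [-10, -5, -4, 11, 28, 30, 37, 39]


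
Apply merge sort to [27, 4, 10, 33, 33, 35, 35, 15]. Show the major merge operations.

Divide and conquer:
  Merge [27] + [4] -> [4, 27]
  Merge [10] + [33] -> [10, 33]
  Merge [4, 27] + [10, 33] -> [4, 10, 27, 33]
  Merge [33] + [35] -> [33, 35]
  Merge [35] + [15] -> [15, 35]
  Merge [33, 35] + [15, 35] -> [15, 33, 35, 35]
  Merge [4, 10, 27, 33] + [15, 33, 35, 35] -> [4, 10, 15, 27, 33, 33, 35, 35]


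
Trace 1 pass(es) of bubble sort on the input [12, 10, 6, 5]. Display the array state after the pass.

After pass 1: [10, 6, 5, 12] (3 swaps)
Total swaps: 3


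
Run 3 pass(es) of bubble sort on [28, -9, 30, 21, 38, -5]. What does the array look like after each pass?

After pass 1: [-9, 28, 21, 30, -5, 38] (3 swaps)
After pass 2: [-9, 21, 28, -5, 30, 38] (2 swaps)
After pass 3: [-9, 21, -5, 28, 30, 38] (1 swaps)
Total swaps: 6


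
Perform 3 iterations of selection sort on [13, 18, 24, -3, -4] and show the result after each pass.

Pass 1: Select minimum -4 at index 4, swap -> [-4, 18, 24, -3, 13]
Pass 2: Select minimum -3 at index 3, swap -> [-4, -3, 24, 18, 13]
Pass 3: Select minimum 13 at index 4, swap -> [-4, -3, 13, 18, 24]


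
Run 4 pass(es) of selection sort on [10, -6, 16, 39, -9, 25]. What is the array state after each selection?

Pass 1: Select minimum -9 at index 4, swap -> [-9, -6, 16, 39, 10, 25]
Pass 2: Select minimum -6 at index 1, swap -> [-9, -6, 16, 39, 10, 25]
Pass 3: Select minimum 10 at index 4, swap -> [-9, -6, 10, 39, 16, 25]
Pass 4: Select minimum 16 at index 4, swap -> [-9, -6, 10, 16, 39, 25]


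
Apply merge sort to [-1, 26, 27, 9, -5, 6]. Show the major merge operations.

Divide and conquer:
  Merge [26] + [27] -> [26, 27]
  Merge [-1] + [26, 27] -> [-1, 26, 27]
  Merge [-5] + [6] -> [-5, 6]
  Merge [9] + [-5, 6] -> [-5, 6, 9]
  Merge [-1, 26, 27] + [-5, 6, 9] -> [-5, -1, 6, 9, 26, 27]


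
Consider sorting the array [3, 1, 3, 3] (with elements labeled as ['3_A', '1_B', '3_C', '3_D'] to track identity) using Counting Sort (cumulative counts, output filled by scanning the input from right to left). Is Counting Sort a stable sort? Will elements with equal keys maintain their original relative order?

Trace Counting Sort on the labeled array (the key is the number; the letter only tracks identity):
  Counts for values 0..3: [0, 1, 0, 3]
  Cumulative counts: [0, 1, 1, 4]
  Scan right to left: place 3_D at output index 3
  Scan right to left: place 3_C at output index 2
  Scan right to left: place 1_B at output index 0
  Scan right to left: place 3_A at output index 1
  Output: [1_B, 3_A, 3_C, 3_D]
Equal keys:
  value 3: originally 3_A, 3_C, 3_D; after sorting 3_A, 3_C, 3_D -> order preserved
All equal keys kept their original relative order. Counting Sort is stable: scanning the input right to left with decreasing cumulative counts places later duplicates at later output positions.
Answer: Stable


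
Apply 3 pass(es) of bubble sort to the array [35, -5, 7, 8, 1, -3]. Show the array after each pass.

After pass 1: [-5, 7, 8, 1, -3, 35] (5 swaps)
After pass 2: [-5, 7, 1, -3, 8, 35] (2 swaps)
After pass 3: [-5, 1, -3, 7, 8, 35] (2 swaps)
Total swaps: 9


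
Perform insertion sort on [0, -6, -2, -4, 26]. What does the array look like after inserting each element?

First element 0 is already 'sorted'
Insert -6: shifted 1 elements -> [-6, 0, -2, -4, 26]
Insert -2: shifted 1 elements -> [-6, -2, 0, -4, 26]
Insert -4: shifted 2 elements -> [-6, -4, -2, 0, 26]
Insert 26: shifted 0 elements -> [-6, -4, -2, 0, 26]


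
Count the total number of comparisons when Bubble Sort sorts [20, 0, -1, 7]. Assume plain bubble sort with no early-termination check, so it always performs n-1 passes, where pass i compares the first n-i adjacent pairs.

Pass 1: compare adjacent pairs (0,1)..(2,3) = 3 comparison(s), 3 swap(s) -> [0, -1, 7, 20]
Pass 2: compare adjacent pairs (0,1)..(1,2) = 2 comparison(s), 1 swap(s) -> [-1, 0, 7, 20]
Pass 3: compare adjacent pairs (0,1)..(0,1) = 1 comparison(s), 0 swap(s) -> [-1, 0, 7, 20]
Total comparisons: 3 + 2 + 1 = 6


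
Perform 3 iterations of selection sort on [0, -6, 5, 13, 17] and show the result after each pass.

Pass 1: Select minimum -6 at index 1, swap -> [-6, 0, 5, 13, 17]
Pass 2: Select minimum 0 at index 1, swap -> [-6, 0, 5, 13, 17]
Pass 3: Select minimum 5 at index 2, swap -> [-6, 0, 5, 13, 17]


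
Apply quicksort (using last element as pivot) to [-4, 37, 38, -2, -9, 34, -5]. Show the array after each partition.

Partition 1: pivot=-5 at index 1 -> [-9, -5, 38, -2, -4, 34, 37]
Partition 2: pivot=37 at index 5 -> [-9, -5, -2, -4, 34, 37, 38]
Partition 3: pivot=34 at index 4 -> [-9, -5, -2, -4, 34, 37, 38]
Partition 4: pivot=-4 at index 2 -> [-9, -5, -4, -2, 34, 37, 38]


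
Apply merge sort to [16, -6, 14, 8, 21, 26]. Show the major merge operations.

Divide and conquer:
  Merge [-6] + [14] -> [-6, 14]
  Merge [16] + [-6, 14] -> [-6, 14, 16]
  Merge [21] + [26] -> [21, 26]
  Merge [8] + [21, 26] -> [8, 21, 26]
  Merge [-6, 14, 16] + [8, 21, 26] -> [-6, 8, 14, 16, 21, 26]


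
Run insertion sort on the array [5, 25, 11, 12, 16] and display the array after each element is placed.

First element 5 is already 'sorted'
Insert 25: shifted 0 elements -> [5, 25, 11, 12, 16]
Insert 11: shifted 1 elements -> [5, 11, 25, 12, 16]
Insert 12: shifted 1 elements -> [5, 11, 12, 25, 16]
Insert 16: shifted 1 elements -> [5, 11, 12, 16, 25]


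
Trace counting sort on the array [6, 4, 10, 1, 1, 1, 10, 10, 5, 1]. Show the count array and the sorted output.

Count array: [0, 4, 0, 0, 1, 1, 1, 0, 0, 0, 3]
(count[i] = number of elements equal to i)
Cumulative count: [0, 4, 4, 4, 5, 6, 7, 7, 7, 7, 10]
Sorted: [1, 1, 1, 1, 4, 5, 6, 10, 10, 10]


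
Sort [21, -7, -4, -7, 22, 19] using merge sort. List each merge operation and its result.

Divide and conquer:
  Merge [-7] + [-4] -> [-7, -4]
  Merge [21] + [-7, -4] -> [-7, -4, 21]
  Merge [22] + [19] -> [19, 22]
  Merge [-7] + [19, 22] -> [-7, 19, 22]
  Merge [-7, -4, 21] + [-7, 19, 22] -> [-7, -7, -4, 19, 21, 22]


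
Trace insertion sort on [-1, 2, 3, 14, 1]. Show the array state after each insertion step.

First element -1 is already 'sorted'
Insert 2: shifted 0 elements -> [-1, 2, 3, 14, 1]
Insert 3: shifted 0 elements -> [-1, 2, 3, 14, 1]
Insert 14: shifted 0 elements -> [-1, 2, 3, 14, 1]
Insert 1: shifted 3 elements -> [-1, 1, 2, 3, 14]


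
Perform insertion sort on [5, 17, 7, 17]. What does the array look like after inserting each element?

First element 5 is already 'sorted'
Insert 17: shifted 0 elements -> [5, 17, 7, 17]
Insert 7: shifted 1 elements -> [5, 7, 17, 17]
Insert 17: shifted 0 elements -> [5, 7, 17, 17]


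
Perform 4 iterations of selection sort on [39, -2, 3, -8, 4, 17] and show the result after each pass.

Pass 1: Select minimum -8 at index 3, swap -> [-8, -2, 3, 39, 4, 17]
Pass 2: Select minimum -2 at index 1, swap -> [-8, -2, 3, 39, 4, 17]
Pass 3: Select minimum 3 at index 2, swap -> [-8, -2, 3, 39, 4, 17]
Pass 4: Select minimum 4 at index 4, swap -> [-8, -2, 3, 4, 39, 17]


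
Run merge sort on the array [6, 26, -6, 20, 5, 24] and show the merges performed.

Divide and conquer:
  Merge [26] + [-6] -> [-6, 26]
  Merge [6] + [-6, 26] -> [-6, 6, 26]
  Merge [5] + [24] -> [5, 24]
  Merge [20] + [5, 24] -> [5, 20, 24]
  Merge [-6, 6, 26] + [5, 20, 24] -> [-6, 5, 6, 20, 24, 26]


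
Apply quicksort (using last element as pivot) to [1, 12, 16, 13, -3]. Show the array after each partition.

Partition 1: pivot=-3 at index 0 -> [-3, 12, 16, 13, 1]
Partition 2: pivot=1 at index 1 -> [-3, 1, 16, 13, 12]
Partition 3: pivot=12 at index 2 -> [-3, 1, 12, 13, 16]
Partition 4: pivot=16 at index 4 -> [-3, 1, 12, 13, 16]


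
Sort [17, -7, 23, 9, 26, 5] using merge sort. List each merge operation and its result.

Divide and conquer:
  Merge [-7] + [23] -> [-7, 23]
  Merge [17] + [-7, 23] -> [-7, 17, 23]
  Merge [26] + [5] -> [5, 26]
  Merge [9] + [5, 26] -> [5, 9, 26]
  Merge [-7, 17, 23] + [5, 9, 26] -> [-7, 5, 9, 17, 23, 26]


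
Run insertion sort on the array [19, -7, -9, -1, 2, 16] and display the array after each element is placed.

First element 19 is already 'sorted'
Insert -7: shifted 1 elements -> [-7, 19, -9, -1, 2, 16]
Insert -9: shifted 2 elements -> [-9, -7, 19, -1, 2, 16]
Insert -1: shifted 1 elements -> [-9, -7, -1, 19, 2, 16]
Insert 2: shifted 1 elements -> [-9, -7, -1, 2, 19, 16]
Insert 16: shifted 1 elements -> [-9, -7, -1, 2, 16, 19]


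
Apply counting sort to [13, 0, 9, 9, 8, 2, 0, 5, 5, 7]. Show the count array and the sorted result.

Count array: [2, 0, 1, 0, 0, 2, 0, 1, 1, 2, 0, 0, 0, 1]
(count[i] = number of elements equal to i)
Cumulative count: [2, 2, 3, 3, 3, 5, 5, 6, 7, 9, 9, 9, 9, 10]
Sorted: [0, 0, 2, 5, 5, 7, 8, 9, 9, 13]


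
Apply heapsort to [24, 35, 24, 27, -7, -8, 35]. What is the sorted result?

Build heap: [35, 27, 35, 24, -7, -8, 24]
Extract 35: [35, 27, 24, 24, -7, -8, 35]
Extract 35: [27, 24, 24, -8, -7, 35, 35]
Extract 27: [24, -7, 24, -8, 27, 35, 35]
Extract 24: [24, -7, -8, 24, 27, 35, 35]
Extract 24: [-7, -8, 24, 24, 27, 35, 35]
Extract -7: [-8, -7, 24, 24, 27, 35, 35]


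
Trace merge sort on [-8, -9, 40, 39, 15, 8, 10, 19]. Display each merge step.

Divide and conquer:
  Merge [-8] + [-9] -> [-9, -8]
  Merge [40] + [39] -> [39, 40]
  Merge [-9, -8] + [39, 40] -> [-9, -8, 39, 40]
  Merge [15] + [8] -> [8, 15]
  Merge [10] + [19] -> [10, 19]
  Merge [8, 15] + [10, 19] -> [8, 10, 15, 19]
  Merge [-9, -8, 39, 40] + [8, 10, 15, 19] -> [-9, -8, 8, 10, 15, 19, 39, 40]


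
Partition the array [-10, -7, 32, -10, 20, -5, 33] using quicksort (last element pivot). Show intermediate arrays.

Partition 1: pivot=33 at index 6 -> [-10, -7, 32, -10, 20, -5, 33]
Partition 2: pivot=-5 at index 3 -> [-10, -7, -10, -5, 20, 32, 33]
Partition 3: pivot=-10 at index 1 -> [-10, -10, -7, -5, 20, 32, 33]
Partition 4: pivot=32 at index 5 -> [-10, -10, -7, -5, 20, 32, 33]


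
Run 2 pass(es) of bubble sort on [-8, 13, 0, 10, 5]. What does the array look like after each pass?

After pass 1: [-8, 0, 10, 5, 13] (3 swaps)
After pass 2: [-8, 0, 5, 10, 13] (1 swaps)
Total swaps: 4


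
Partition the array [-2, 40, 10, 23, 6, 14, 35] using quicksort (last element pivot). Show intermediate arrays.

Partition 1: pivot=35 at index 5 -> [-2, 10, 23, 6, 14, 35, 40]
Partition 2: pivot=14 at index 3 -> [-2, 10, 6, 14, 23, 35, 40]
Partition 3: pivot=6 at index 1 -> [-2, 6, 10, 14, 23, 35, 40]


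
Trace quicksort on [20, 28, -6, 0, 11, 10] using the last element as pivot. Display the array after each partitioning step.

Partition 1: pivot=10 at index 2 -> [-6, 0, 10, 28, 11, 20]
Partition 2: pivot=0 at index 1 -> [-6, 0, 10, 28, 11, 20]
Partition 3: pivot=20 at index 4 -> [-6, 0, 10, 11, 20, 28]


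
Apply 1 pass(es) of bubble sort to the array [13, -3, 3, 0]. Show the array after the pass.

After pass 1: [-3, 3, 0, 13] (3 swaps)
Total swaps: 3


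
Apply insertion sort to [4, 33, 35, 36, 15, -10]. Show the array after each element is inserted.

First element 4 is already 'sorted'
Insert 33: shifted 0 elements -> [4, 33, 35, 36, 15, -10]
Insert 35: shifted 0 elements -> [4, 33, 35, 36, 15, -10]
Insert 36: shifted 0 elements -> [4, 33, 35, 36, 15, -10]
Insert 15: shifted 3 elements -> [4, 15, 33, 35, 36, -10]
Insert -10: shifted 5 elements -> [-10, 4, 15, 33, 35, 36]


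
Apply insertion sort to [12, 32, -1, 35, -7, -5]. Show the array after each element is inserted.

First element 12 is already 'sorted'
Insert 32: shifted 0 elements -> [12, 32, -1, 35, -7, -5]
Insert -1: shifted 2 elements -> [-1, 12, 32, 35, -7, -5]
Insert 35: shifted 0 elements -> [-1, 12, 32, 35, -7, -5]
Insert -7: shifted 4 elements -> [-7, -1, 12, 32, 35, -5]
Insert -5: shifted 4 elements -> [-7, -5, -1, 12, 32, 35]


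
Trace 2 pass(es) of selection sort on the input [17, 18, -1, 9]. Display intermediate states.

Pass 1: Select minimum -1 at index 2, swap -> [-1, 18, 17, 9]
Pass 2: Select minimum 9 at index 3, swap -> [-1, 9, 17, 18]


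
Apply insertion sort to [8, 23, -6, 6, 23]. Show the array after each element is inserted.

First element 8 is already 'sorted'
Insert 23: shifted 0 elements -> [8, 23, -6, 6, 23]
Insert -6: shifted 2 elements -> [-6, 8, 23, 6, 23]
Insert 6: shifted 2 elements -> [-6, 6, 8, 23, 23]
Insert 23: shifted 0 elements -> [-6, 6, 8, 23, 23]


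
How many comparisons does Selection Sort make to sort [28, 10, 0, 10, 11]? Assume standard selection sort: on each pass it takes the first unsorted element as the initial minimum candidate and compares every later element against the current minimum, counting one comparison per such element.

Pass 1: scan indices 1..4 for the minimum = 4 comparison(s); min is 0, place at index 0 -> [0, 10, 28, 10, 11]
Pass 2: scan indices 2..4 for the minimum = 3 comparison(s); min is 10, place at index 1 -> [0, 10, 28, 10, 11]
Pass 3: scan indices 3..4 for the minimum = 2 comparison(s); min is 10, place at index 2 -> [0, 10, 10, 28, 11]
Pass 4: scan indices 4..4 for the minimum = 1 comparison(s); min is 11, place at index 3 -> [0, 10, 10, 11, 28]
Selection sort always scans the whole unsorted suffix, so the count is (n-1) + (n-2) + ... + 1 = n(n-1)/2 = 5*4/2 = 10 regardless of the input order.
Total comparisons: 4 + 3 + 2 + 1 = 10


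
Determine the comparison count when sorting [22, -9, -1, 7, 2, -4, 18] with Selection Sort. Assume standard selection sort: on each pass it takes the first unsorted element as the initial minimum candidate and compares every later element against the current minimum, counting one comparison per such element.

Pass 1: scan indices 1..6 for the minimum = 6 comparison(s); min is -9, place at index 0 -> [-9, 22, -1, 7, 2, -4, 18]
Pass 2: scan indices 2..6 for the minimum = 5 comparison(s); min is -4, place at index 1 -> [-9, -4, -1, 7, 2, 22, 18]
Pass 3: scan indices 3..6 for the minimum = 4 comparison(s); min is -1, place at index 2 -> [-9, -4, -1, 7, 2, 22, 18]
Pass 4: scan indices 4..6 for the minimum = 3 comparison(s); min is 2, place at index 3 -> [-9, -4, -1, 2, 7, 22, 18]
Pass 5: scan indices 5..6 for the minimum = 2 comparison(s); min is 7, place at index 4 -> [-9, -4, -1, 2, 7, 22, 18]
Pass 6: scan indices 6..6 for the minimum = 1 comparison(s); min is 18, place at index 5 -> [-9, -4, -1, 2, 7, 18, 22]
Selection sort always scans the whole unsorted suffix, so the count is (n-1) + (n-2) + ... + 1 = n(n-1)/2 = 7*6/2 = 21 regardless of the input order.
Total comparisons: 6 + 5 + 4 + 3 + 2 + 1 = 21


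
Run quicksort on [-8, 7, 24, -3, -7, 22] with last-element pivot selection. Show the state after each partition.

Partition 1: pivot=22 at index 4 -> [-8, 7, -3, -7, 22, 24]
Partition 2: pivot=-7 at index 1 -> [-8, -7, -3, 7, 22, 24]
Partition 3: pivot=7 at index 3 -> [-8, -7, -3, 7, 22, 24]


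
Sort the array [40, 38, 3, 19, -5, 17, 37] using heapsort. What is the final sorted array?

Build heap: [40, 38, 37, 19, -5, 17, 3]
Extract 40: [38, 19, 37, 3, -5, 17, 40]
Extract 38: [37, 19, 17, 3, -5, 38, 40]
Extract 37: [19, 3, 17, -5, 37, 38, 40]
Extract 19: [17, 3, -5, 19, 37, 38, 40]
Extract 17: [3, -5, 17, 19, 37, 38, 40]
Extract 3: [-5, 3, 17, 19, 37, 38, 40]


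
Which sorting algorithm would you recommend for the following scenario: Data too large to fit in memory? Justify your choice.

Best choice: External merge sort
Reason: Minimizes disk I/O by sequential reads/writes


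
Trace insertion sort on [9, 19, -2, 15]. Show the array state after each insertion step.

First element 9 is already 'sorted'
Insert 19: shifted 0 elements -> [9, 19, -2, 15]
Insert -2: shifted 2 elements -> [-2, 9, 19, 15]
Insert 15: shifted 1 elements -> [-2, 9, 15, 19]


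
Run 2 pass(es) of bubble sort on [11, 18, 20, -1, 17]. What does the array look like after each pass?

After pass 1: [11, 18, -1, 17, 20] (2 swaps)
After pass 2: [11, -1, 17, 18, 20] (2 swaps)
Total swaps: 4


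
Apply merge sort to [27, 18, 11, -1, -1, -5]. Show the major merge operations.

Divide and conquer:
  Merge [18] + [11] -> [11, 18]
  Merge [27] + [11, 18] -> [11, 18, 27]
  Merge [-1] + [-5] -> [-5, -1]
  Merge [-1] + [-5, -1] -> [-5, -1, -1]
  Merge [11, 18, 27] + [-5, -1, -1] -> [-5, -1, -1, 11, 18, 27]


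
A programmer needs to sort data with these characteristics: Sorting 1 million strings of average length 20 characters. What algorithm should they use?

Best choice: MSD radix sort or Mergesort
Reason: MSD radix sort is a non-comparison sort that buckets the strings by successive character positions, running in time proportional to the total number of characters examined rather than O(n log n) string comparisons; mergesort is a stable O(n log n)-comparison alternative that works for arbitrary variable-length keys


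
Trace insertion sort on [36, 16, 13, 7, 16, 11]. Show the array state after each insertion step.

First element 36 is already 'sorted'
Insert 16: shifted 1 elements -> [16, 36, 13, 7, 16, 11]
Insert 13: shifted 2 elements -> [13, 16, 36, 7, 16, 11]
Insert 7: shifted 3 elements -> [7, 13, 16, 36, 16, 11]
Insert 16: shifted 1 elements -> [7, 13, 16, 16, 36, 11]
Insert 11: shifted 4 elements -> [7, 11, 13, 16, 16, 36]
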